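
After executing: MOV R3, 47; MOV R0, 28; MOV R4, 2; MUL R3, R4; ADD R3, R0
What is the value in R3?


Register state trace:
  MOV R3, 47  → R3 = 47
  MOV R0, 28  → R0 = 28
  MOV R4, 2  → R4 = 2
  MUL R3, R4  → R3 = 47 * 2 = 94
  ADD R3, R0  → R3 = 94 + 28 = 122
Final: R3 = 122

122


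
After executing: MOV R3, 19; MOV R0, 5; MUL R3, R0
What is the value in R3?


Register state trace:
  MOV R3, 19  → R3 = 19
  MOV R0, 5  → R0 = 5
  MUL R3, R0  → R3 = 19 * 5 = 95
Final: R3 = 95

95


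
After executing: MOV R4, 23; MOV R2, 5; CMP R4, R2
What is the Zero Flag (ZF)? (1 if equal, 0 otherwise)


Register state trace:
  MOV R4, 23  → R4 = 23
  MOV R2, 5  → R2 = 5
  CMP R4, R2  → computes 23 - 5 = 18
  Result is nonzero, so values are not equal
ZF = 0

0


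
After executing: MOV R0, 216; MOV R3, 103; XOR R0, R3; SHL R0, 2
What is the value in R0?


Register state trace:
  MOV R0, 216  → R0 = 216 (0b11011000)
  MOV R3, 103  → R3 = 103 (0b01100111)
  XOR R0, R3  → R0 = 216 XOR 103 = 191 (0b10111111)
  SHL R0, 2  → R0 = 191 << 2 = 764
Final: R0 = 764

764


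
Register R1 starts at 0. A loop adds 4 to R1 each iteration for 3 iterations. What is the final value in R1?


Starting value: R1 = 0
  Iter 1: R1 = 0 + 4 = 4
  Iter 2: R1 = 4 + 4 = 8
  Iter 3: R1 = 8 + 4 = 12
Final: R1 = 12

12


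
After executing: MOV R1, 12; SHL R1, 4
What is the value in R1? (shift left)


Register state trace:
  MOV R1, 12  → R1 = 12
  SHL R1, 4  → R1 = 12 << 4 = 12 * 2^4 = 192
Final: R1 = 192

192


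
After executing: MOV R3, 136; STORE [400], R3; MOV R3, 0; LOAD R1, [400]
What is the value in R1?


Register and memory trace:
  MOV R3, 136  → R3 = 136
  STORE [400], R3  → mem[400] = 136
  MOV R3, 0  → R3 = 0
  LOAD R1, [400]  → R1 = mem[400] = 136
Final: R1 = 136

136


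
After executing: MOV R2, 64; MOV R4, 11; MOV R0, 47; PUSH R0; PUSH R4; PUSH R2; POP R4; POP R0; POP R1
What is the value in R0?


Stack trace (top is rightmost):
  MOV R2, 64  → R2 = 64
  MOV R4, 11  → R4 = 11
  MOV R0, 47  → R0 = 47
  PUSH R0  → stack: [47]
  PUSH R4  → stack: [47, 11]
  PUSH R2  → stack: [47, 11, 64]
  POP R4  → R4 = 64, stack: [47, 11]
  POP R0  → R0 = 11, stack: [47]
  POP R1  → R1 = 47, stack: []
Final: R0 = 11

11


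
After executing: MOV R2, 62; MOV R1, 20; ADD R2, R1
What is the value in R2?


Register state trace:
  MOV R2, 62  → R2 = 62
  MOV R1, 20  → R1 = 20
  ADD R2, R1  → R2 = 62 + 20 = 82
Final: R2 = 82

82


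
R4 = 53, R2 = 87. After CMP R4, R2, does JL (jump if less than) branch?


Trace:
  R4 = 53, R2 = 87
  CMP R4, R2  → compares 53 vs 87
  JL checks: is 53 less than 87?
  53 < 87, so condition is true
Branch taken: Yes

Yes


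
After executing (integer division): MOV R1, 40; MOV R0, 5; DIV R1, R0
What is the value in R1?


Register state trace:
  MOV R1, 40  → R1 = 40
  MOV R0, 5  → R0 = 5
  DIV R1, R0  → R1 = 40 // 5 = 8
Final: R1 = 8

8


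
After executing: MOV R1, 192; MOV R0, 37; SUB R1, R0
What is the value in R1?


Register state trace:
  MOV R1, 192  → R1 = 192
  MOV R0, 37  → R0 = 37
  SUB R1, R0  → R1 = 192 - 37 = 155
Final: R1 = 155

155


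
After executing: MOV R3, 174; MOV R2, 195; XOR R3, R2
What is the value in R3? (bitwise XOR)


Register state trace:
  MOV R3, 174  → R3 = 174 (0b10101110)
  MOV R2, 195  → R2 = 195 (0b11000011)
  XOR R3, R2  → R3 = 174 XOR 195 = 109 (0b01101101)
Final: R3 = 109

109


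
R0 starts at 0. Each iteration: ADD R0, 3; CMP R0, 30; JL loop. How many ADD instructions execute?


Loop trace (R0 starts at 0, target 30, step 3):
  ADD #1: R0 = 0 + 3 = 3  → 3 < 30, loop
  ADD #2: R0 = 3 + 3 = 6  → 6 < 30, loop
  ADD #3: R0 = 6 + 3 = 9  → 9 < 30, loop
  ADD #4: R0 = 9 + 3 = 12  → 12 < 30, loop
  ADD #5: R0 = 12 + 3 = 15  → 15 < 30, loop
  ADD #6: R0 = 15 + 3 = 18  → 18 < 30, loop
  ADD #7: R0 = 18 + 3 = 21  → 21 < 30, loop
  ADD #8: R0 = 21 + 3 = 24  → 24 < 30, loop
  ADD #9: R0 = 24 + 3 = 27  → 27 < 30, loop
  ADD #10: R0 = 27 + 3 = 30  → 30 >= 30, exit
Total ADD instructions: 10

10


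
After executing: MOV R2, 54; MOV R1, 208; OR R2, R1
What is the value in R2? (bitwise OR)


Register state trace:
  MOV R2, 54  → R2 = 54 (0b00110110)
  MOV R1, 208  → R1 = 208 (0b11010000)
  OR R2, R1   → R2 = 54 OR 208 = 246 (0b11110110)
Final: R2 = 246

246


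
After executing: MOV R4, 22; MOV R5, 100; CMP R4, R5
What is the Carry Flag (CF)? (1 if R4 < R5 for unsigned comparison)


Register state trace:
  MOV R4, 22  → R4 = 22
  MOV R5, 100  → R5 = 100
  CMP R4, R5  → unsigned 22 - 100: borrow occurs
  22 < 100, so CF = 1
CF = 1

1


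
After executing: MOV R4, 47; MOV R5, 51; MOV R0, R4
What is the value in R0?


Register state trace:
  MOV R4, 47  → R4 = 47
  MOV R5, 51  → R5 = 51
  MOV R0, R4  → R0 = 47
Final: R0 = 47

47


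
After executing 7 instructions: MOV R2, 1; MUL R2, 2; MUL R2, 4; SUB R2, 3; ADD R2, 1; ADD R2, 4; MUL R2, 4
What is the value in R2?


Register state trace:
  MOV R2, 1  → R2 = 1
  MUL R2, 2  → R2 = 1 * 2 = 2
  MUL R2, 4  → R2 = 2 * 4 = 8
  SUB R2, 3  → R2 = 8 - 3 = 5
  ADD R2, 1  → R2 = 5 + 1 = 6
  ADD R2, 4  → R2 = 6 + 4 = 10
  MUL R2, 4  → R2 = 10 * 4 = 40
Final: R2 = 40

40


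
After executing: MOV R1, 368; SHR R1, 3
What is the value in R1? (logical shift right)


Register state trace:
  MOV R1, 368  → R1 = 368
  SHR R1, 3  → R1 = 368 >> 3 = 368 // 2^3 = 46
Final: R1 = 46

46


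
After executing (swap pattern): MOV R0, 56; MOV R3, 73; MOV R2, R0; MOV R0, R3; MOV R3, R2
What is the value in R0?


Register state trace (swap pattern):
  MOV R0, 56  → R0 = 56
  MOV R3, 73  → R3 = 73
  MOV R2, R0  → R2 = 56  (save R0)
  MOV R0, R3  → R0 = 73  (R0 gets R3's value)
  MOV R3, R2  → R3 = 56  (R3 gets saved value)
Final: R0 = 73

73


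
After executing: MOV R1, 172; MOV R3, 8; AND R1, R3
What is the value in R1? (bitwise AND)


Register state trace:
  MOV R1, 172  → R1 = 172 (0b10101100)
  MOV R3, 8  → R3 = 8 (0b00001000)
  AND R1, R3  → R1 = 172 AND 8 = 8 (0b00001000)
Final: R1 = 8

8


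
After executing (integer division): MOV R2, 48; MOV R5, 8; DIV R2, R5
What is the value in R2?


Register state trace:
  MOV R2, 48  → R2 = 48
  MOV R5, 8  → R5 = 8
  DIV R2, R5  → R2 = 48 // 8 = 6
Final: R2 = 6

6


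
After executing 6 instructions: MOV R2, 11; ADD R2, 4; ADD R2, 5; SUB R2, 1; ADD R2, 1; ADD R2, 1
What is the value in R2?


Register state trace:
  MOV R2, 11  → R2 = 11
  ADD R2, 4  → R2 = 11 + 4 = 15
  ADD R2, 5  → R2 = 15 + 5 = 20
  SUB R2, 1  → R2 = 20 - 1 = 19
  ADD R2, 1  → R2 = 19 + 1 = 20
  ADD R2, 1  → R2 = 20 + 1 = 21
Final: R2 = 21

21


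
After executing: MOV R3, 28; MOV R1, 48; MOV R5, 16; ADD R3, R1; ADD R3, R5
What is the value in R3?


Register state trace:
  MOV R3, 28  → R3 = 28
  MOV R1, 48  → R1 = 48
  MOV R5, 16  → R5 = 16
  ADD R3, R1  → R3 = 28 + 48 = 76
  ADD R3, R5  → R3 = 76 + 16 = 92
Final: R3 = 92

92


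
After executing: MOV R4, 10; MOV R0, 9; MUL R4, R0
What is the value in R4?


Register state trace:
  MOV R4, 10  → R4 = 10
  MOV R0, 9  → R0 = 9
  MUL R4, R0  → R4 = 10 * 9 = 90
Final: R4 = 90

90


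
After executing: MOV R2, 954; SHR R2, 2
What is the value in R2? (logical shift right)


Register state trace:
  MOV R2, 954  → R2 = 954
  SHR R2, 2  → R2 = 954 >> 2 = 954 // 2^2 = 238
Final: R2 = 238

238


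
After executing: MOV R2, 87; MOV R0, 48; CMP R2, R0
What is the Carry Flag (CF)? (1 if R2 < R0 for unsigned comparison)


Register state trace:
  MOV R2, 87  → R2 = 87
  MOV R0, 48  → R0 = 48
  CMP R2, R0  → unsigned 87 - 48: no borrow
  87 >= 48, so CF = 0
CF = 0

0


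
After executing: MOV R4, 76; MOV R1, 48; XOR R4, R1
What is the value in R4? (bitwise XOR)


Register state trace:
  MOV R4, 76  → R4 = 76 (0b01001100)
  MOV R1, 48  → R1 = 48 (0b00110000)
  XOR R4, R1  → R4 = 76 XOR 48 = 124 (0b01111100)
Final: R4 = 124

124


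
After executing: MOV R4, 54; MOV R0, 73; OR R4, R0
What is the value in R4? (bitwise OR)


Register state trace:
  MOV R4, 54  → R4 = 54 (0b00110110)
  MOV R0, 73  → R0 = 73 (0b01001001)
  OR R4, R0   → R4 = 54 OR 73 = 127 (0b01111111)
Final: R4 = 127

127


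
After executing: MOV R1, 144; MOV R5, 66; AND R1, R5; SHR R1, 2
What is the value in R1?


Register state trace:
  MOV R1, 144  → R1 = 144 (0b10010000)
  MOV R5, 66  → R5 = 66 (0b01000010)
  AND R1, R5  → R1 = 144 AND 66 = 0 (0b00000000)
  SHR R1, 2  → R1 = 0 >> 2 = 0
Final: R1 = 0

0


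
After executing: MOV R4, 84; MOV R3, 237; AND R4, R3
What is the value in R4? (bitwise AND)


Register state trace:
  MOV R4, 84  → R4 = 84 (0b01010100)
  MOV R3, 237  → R3 = 237 (0b11101101)
  AND R4, R3  → R4 = 84 AND 237 = 68 (0b01000100)
Final: R4 = 68

68


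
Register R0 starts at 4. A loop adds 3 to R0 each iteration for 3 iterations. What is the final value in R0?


Starting value: R0 = 4
  Iter 1: R0 = 4 + 3 = 7
  Iter 2: R0 = 7 + 3 = 10
  Iter 3: R0 = 10 + 3 = 13
Final: R0 = 13

13


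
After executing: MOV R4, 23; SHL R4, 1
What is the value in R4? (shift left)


Register state trace:
  MOV R4, 23  → R4 = 23
  SHL R4, 1  → R4 = 23 << 1 = 23 * 2^1 = 46
Final: R4 = 46

46


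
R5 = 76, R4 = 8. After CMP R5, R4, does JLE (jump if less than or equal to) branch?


Trace:
  R5 = 76, R4 = 8
  CMP R5, R4  → compares 76 vs 8
  JLE checks: is 76 less than or equal to 8?
  76 > 8, so condition is false
Branch taken: No

No


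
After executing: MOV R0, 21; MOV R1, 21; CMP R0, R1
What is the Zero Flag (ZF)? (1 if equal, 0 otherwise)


Register state trace:
  MOV R0, 21  → R0 = 21
  MOV R1, 21  → R1 = 21
  CMP R0, R1  → computes 21 - 21 = 0
  Result is zero, so values are equal
ZF = 1

1


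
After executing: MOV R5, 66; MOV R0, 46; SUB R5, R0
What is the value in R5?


Register state trace:
  MOV R5, 66  → R5 = 66
  MOV R0, 46  → R0 = 46
  SUB R5, R0  → R5 = 66 - 46 = 20
Final: R5 = 20

20


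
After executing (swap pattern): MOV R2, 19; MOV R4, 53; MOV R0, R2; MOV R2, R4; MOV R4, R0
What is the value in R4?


Register state trace (swap pattern):
  MOV R2, 19  → R2 = 19
  MOV R4, 53  → R4 = 53
  MOV R0, R2  → R0 = 19  (save R2)
  MOV R2, R4  → R2 = 53  (R2 gets R4's value)
  MOV R4, R0  → R4 = 19  (R4 gets saved value)
Final: R4 = 19

19


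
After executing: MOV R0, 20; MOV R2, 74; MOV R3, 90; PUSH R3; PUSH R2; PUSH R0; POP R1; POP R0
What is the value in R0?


Stack trace (top is rightmost):
  MOV R0, 20  → R0 = 20
  MOV R2, 74  → R2 = 74
  MOV R3, 90  → R3 = 90
  PUSH R3  → stack: [90]
  PUSH R2  → stack: [90, 74]
  PUSH R0  → stack: [90, 74, 20]
  POP R1  → R1 = 20, stack: [90, 74]
  POP R0  → R0 = 74, stack: [90]
Final: R0 = 74

74


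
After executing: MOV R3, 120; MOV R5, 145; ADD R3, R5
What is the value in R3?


Register state trace:
  MOV R3, 120  → R3 = 120
  MOV R5, 145  → R5 = 145
  ADD R3, R5  → R3 = 120 + 145 = 265
Final: R3 = 265

265


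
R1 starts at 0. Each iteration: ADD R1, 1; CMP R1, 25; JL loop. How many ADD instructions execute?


Loop trace (R1 starts at 0, target 25, step 1):
  ADD #1: R1 = 0 + 1 = 1  → 1 < 25, loop
  ADD #2: R1 = 1 + 1 = 2  → 2 < 25, loop
  ADD #3: R1 = 2 + 1 = 3  → 3 < 25, loop
  ADD #4: R1 = 3 + 1 = 4  → 4 < 25, loop
  ADD #5: R1 = 4 + 1 = 5  → 5 < 25, loop
  ADD #6: R1 = 5 + 1 = 6  → 6 < 25, loop
  ADD #7: R1 = 6 + 1 = 7  → 7 < 25, loop
  ADD #8: R1 = 7 + 1 = 8  → 8 < 25, loop
  ADD #9: R1 = 8 + 1 = 9  → 9 < 25, loop
  ADD #10: R1 = 9 + 1 = 10  → 10 < 25, loop
  ADD #11: R1 = 10 + 1 = 11  → 11 < 25, loop
  ADD #12: R1 = 11 + 1 = 12  → 12 < 25, loop
  ADD #13: R1 = 12 + 1 = 13  → 13 < 25, loop
  ADD #14: R1 = 13 + 1 = 14  → 14 < 25, loop
  ADD #15: R1 = 14 + 1 = 15  → 15 < 25, loop
  ADD #16: R1 = 15 + 1 = 16  → 16 < 25, loop
  ADD #17: R1 = 16 + 1 = 17  → 17 < 25, loop
  ADD #18: R1 = 17 + 1 = 18  → 18 < 25, loop
  ADD #19: R1 = 18 + 1 = 19  → 19 < 25, loop
  ADD #20: R1 = 19 + 1 = 20  → 20 < 25, loop
  ADD #21: R1 = 20 + 1 = 21  → 21 < 25, loop
  ADD #22: R1 = 21 + 1 = 22  → 22 < 25, loop
  ADD #23: R1 = 22 + 1 = 23  → 23 < 25, loop
  ADD #24: R1 = 23 + 1 = 24  → 24 < 25, loop
  ADD #25: R1 = 24 + 1 = 25  → 25 >= 25, exit
Total ADD instructions: 25

25


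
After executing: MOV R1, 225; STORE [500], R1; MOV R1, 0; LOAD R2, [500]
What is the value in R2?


Register and memory trace:
  MOV R1, 225  → R1 = 225
  STORE [500], R1  → mem[500] = 225
  MOV R1, 0  → R1 = 0
  LOAD R2, [500]  → R2 = mem[500] = 225
Final: R2 = 225

225


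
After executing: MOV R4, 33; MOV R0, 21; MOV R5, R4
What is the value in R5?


Register state trace:
  MOV R4, 33  → R4 = 33
  MOV R0, 21  → R0 = 21
  MOV R5, R4  → R5 = 33
Final: R5 = 33

33


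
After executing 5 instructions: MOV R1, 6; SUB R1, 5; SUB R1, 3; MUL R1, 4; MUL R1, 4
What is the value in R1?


Register state trace:
  MOV R1, 6  → R1 = 6
  SUB R1, 5  → R1 = 6 - 5 = 1
  SUB R1, 3  → R1 = 1 - 3 = -2
  MUL R1, 4  → R1 = -2 * 4 = -8
  MUL R1, 4  → R1 = -8 * 4 = -32
Final: R1 = -32

-32


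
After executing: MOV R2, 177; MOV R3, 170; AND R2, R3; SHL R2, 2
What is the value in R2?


Register state trace:
  MOV R2, 177  → R2 = 177 (0b10110001)
  MOV R3, 170  → R3 = 170 (0b10101010)
  AND R2, R3  → R2 = 177 AND 170 = 160 (0b10100000)
  SHL R2, 2  → R2 = 160 << 2 = 640
Final: R2 = 640

640


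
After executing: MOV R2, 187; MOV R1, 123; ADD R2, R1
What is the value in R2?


Register state trace:
  MOV R2, 187  → R2 = 187
  MOV R1, 123  → R1 = 123
  ADD R2, R1  → R2 = 187 + 123 = 310
Final: R2 = 310

310


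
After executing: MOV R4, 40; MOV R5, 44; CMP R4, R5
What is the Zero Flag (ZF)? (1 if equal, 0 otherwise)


Register state trace:
  MOV R4, 40  → R4 = 40
  MOV R5, 44  → R5 = 44
  CMP R4, R5  → computes 40 - 44 = -4
  Result is nonzero, so values are not equal
ZF = 0

0


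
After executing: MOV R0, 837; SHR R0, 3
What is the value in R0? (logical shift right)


Register state trace:
  MOV R0, 837  → R0 = 837
  SHR R0, 3  → R0 = 837 >> 3 = 837 // 2^3 = 104
Final: R0 = 104

104


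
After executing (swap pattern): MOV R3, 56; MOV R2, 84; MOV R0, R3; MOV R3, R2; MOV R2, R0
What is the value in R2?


Register state trace (swap pattern):
  MOV R3, 56  → R3 = 56
  MOV R2, 84  → R2 = 84
  MOV R0, R3  → R0 = 56  (save R3)
  MOV R3, R2  → R3 = 84  (R3 gets R2's value)
  MOV R2, R0  → R2 = 56  (R2 gets saved value)
Final: R2 = 56

56


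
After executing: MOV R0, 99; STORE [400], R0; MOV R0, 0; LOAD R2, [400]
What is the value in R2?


Register and memory trace:
  MOV R0, 99  → R0 = 99
  STORE [400], R0  → mem[400] = 99
  MOV R0, 0  → R0 = 0
  LOAD R2, [400]  → R2 = mem[400] = 99
Final: R2 = 99

99


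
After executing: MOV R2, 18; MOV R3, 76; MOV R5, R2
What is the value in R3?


Register state trace:
  MOV R2, 18  → R2 = 18
  MOV R3, 76  → R3 = 76
  MOV R5, R2  → R5 = 18
Final: R3 = 76

76


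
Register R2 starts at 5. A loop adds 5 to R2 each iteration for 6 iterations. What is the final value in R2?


Starting value: R2 = 5
  Iter 1: R2 = 5 + 5 = 10
  Iter 2: R2 = 10 + 5 = 15
  Iter 3: R2 = 15 + 5 = 20
  Iter 4: R2 = 20 + 5 = 25
  Iter 5: R2 = 25 + 5 = 30
  Iter 6: R2 = 30 + 5 = 35
Final: R2 = 35

35


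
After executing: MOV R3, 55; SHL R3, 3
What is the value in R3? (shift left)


Register state trace:
  MOV R3, 55  → R3 = 55
  SHL R3, 3  → R3 = 55 << 3 = 55 * 2^3 = 440
Final: R3 = 440

440


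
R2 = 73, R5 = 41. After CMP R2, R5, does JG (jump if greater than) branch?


Trace:
  R2 = 73, R5 = 41
  CMP R2, R5  → compares 73 vs 41
  JG checks: is 73 greater than 41?
  73 > 41, so condition is true
Branch taken: Yes

Yes


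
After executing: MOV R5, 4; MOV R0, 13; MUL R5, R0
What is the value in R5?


Register state trace:
  MOV R5, 4  → R5 = 4
  MOV R0, 13  → R0 = 13
  MUL R5, R0  → R5 = 4 * 13 = 52
Final: R5 = 52

52


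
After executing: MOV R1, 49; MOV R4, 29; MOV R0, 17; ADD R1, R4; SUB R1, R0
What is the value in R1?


Register state trace:
  MOV R1, 49  → R1 = 49
  MOV R4, 29  → R4 = 29
  MOV R0, 17  → R0 = 17
  ADD R1, R4  → R1 = 49 + 29 = 78
  SUB R1, R0  → R1 = 78 - 17 = 61
Final: R1 = 61

61


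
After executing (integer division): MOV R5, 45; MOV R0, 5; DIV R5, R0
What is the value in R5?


Register state trace:
  MOV R5, 45  → R5 = 45
  MOV R0, 5  → R0 = 5
  DIV R5, R0  → R5 = 45 // 5 = 9
Final: R5 = 9

9


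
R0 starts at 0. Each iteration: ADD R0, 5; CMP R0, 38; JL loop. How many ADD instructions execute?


Loop trace (R0 starts at 0, target 38, step 5):
  ADD #1: R0 = 0 + 5 = 5  → 5 < 38, loop
  ADD #2: R0 = 5 + 5 = 10  → 10 < 38, loop
  ADD #3: R0 = 10 + 5 = 15  → 15 < 38, loop
  ADD #4: R0 = 15 + 5 = 20  → 20 < 38, loop
  ADD #5: R0 = 20 + 5 = 25  → 25 < 38, loop
  ADD #6: R0 = 25 + 5 = 30  → 30 < 38, loop
  ADD #7: R0 = 30 + 5 = 35  → 35 < 38, loop
  ADD #8: R0 = 35 + 5 = 40  → 40 >= 38, exit
Total ADD instructions: 8

8


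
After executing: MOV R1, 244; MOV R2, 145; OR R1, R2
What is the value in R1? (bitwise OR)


Register state trace:
  MOV R1, 244  → R1 = 244 (0b11110100)
  MOV R2, 145  → R2 = 145 (0b10010001)
  OR R1, R2   → R1 = 244 OR 145 = 245 (0b11110101)
Final: R1 = 245

245


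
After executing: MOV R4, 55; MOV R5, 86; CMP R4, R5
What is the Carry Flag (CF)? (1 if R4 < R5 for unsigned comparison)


Register state trace:
  MOV R4, 55  → R4 = 55
  MOV R5, 86  → R5 = 86
  CMP R4, R5  → unsigned 55 - 86: borrow occurs
  55 < 86, so CF = 1
CF = 1

1


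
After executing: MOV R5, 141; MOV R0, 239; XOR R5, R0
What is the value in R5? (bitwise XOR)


Register state trace:
  MOV R5, 141  → R5 = 141 (0b10001101)
  MOV R0, 239  → R0 = 239 (0b11101111)
  XOR R5, R0  → R5 = 141 XOR 239 = 98 (0b01100010)
Final: R5 = 98

98


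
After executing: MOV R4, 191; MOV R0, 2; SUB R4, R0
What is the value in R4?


Register state trace:
  MOV R4, 191  → R4 = 191
  MOV R0, 2  → R0 = 2
  SUB R4, R0  → R4 = 191 - 2 = 189
Final: R4 = 189

189


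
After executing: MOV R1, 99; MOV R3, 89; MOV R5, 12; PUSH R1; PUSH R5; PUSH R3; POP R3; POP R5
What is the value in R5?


Stack trace (top is rightmost):
  MOV R1, 99  → R1 = 99
  MOV R3, 89  → R3 = 89
  MOV R5, 12  → R5 = 12
  PUSH R1  → stack: [99]
  PUSH R5  → stack: [99, 12]
  PUSH R3  → stack: [99, 12, 89]
  POP R3  → R3 = 89, stack: [99, 12]
  POP R5  → R5 = 12, stack: [99]
Final: R5 = 12

12


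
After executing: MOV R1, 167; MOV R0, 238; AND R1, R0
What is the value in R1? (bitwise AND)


Register state trace:
  MOV R1, 167  → R1 = 167 (0b10100111)
  MOV R0, 238  → R0 = 238 (0b11101110)
  AND R1, R0  → R1 = 167 AND 238 = 166 (0b10100110)
Final: R1 = 166

166


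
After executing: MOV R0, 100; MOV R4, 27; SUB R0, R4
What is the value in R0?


Register state trace:
  MOV R0, 100  → R0 = 100
  MOV R4, 27  → R4 = 27
  SUB R0, R4  → R0 = 100 - 27 = 73
Final: R0 = 73

73


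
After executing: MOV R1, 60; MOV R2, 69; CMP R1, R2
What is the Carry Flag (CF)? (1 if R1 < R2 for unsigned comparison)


Register state trace:
  MOV R1, 60  → R1 = 60
  MOV R2, 69  → R2 = 69
  CMP R1, R2  → unsigned 60 - 69: borrow occurs
  60 < 69, so CF = 1
CF = 1

1


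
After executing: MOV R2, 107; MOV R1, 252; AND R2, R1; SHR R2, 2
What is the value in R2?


Register state trace:
  MOV R2, 107  → R2 = 107 (0b01101011)
  MOV R1, 252  → R1 = 252 (0b11111100)
  AND R2, R1  → R2 = 107 AND 252 = 104 (0b01101000)
  SHR R2, 2  → R2 = 104 >> 2 = 26
Final: R2 = 26

26


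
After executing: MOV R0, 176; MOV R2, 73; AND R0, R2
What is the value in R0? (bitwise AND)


Register state trace:
  MOV R0, 176  → R0 = 176 (0b10110000)
  MOV R2, 73  → R2 = 73 (0b01001001)
  AND R0, R2  → R0 = 176 AND 73 = 0 (0b00000000)
Final: R0 = 0

0


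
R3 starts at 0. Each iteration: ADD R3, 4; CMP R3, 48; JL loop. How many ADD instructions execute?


Loop trace (R3 starts at 0, target 48, step 4):
  ADD #1: R3 = 0 + 4 = 4  → 4 < 48, loop
  ADD #2: R3 = 4 + 4 = 8  → 8 < 48, loop
  ADD #3: R3 = 8 + 4 = 12  → 12 < 48, loop
  ADD #4: R3 = 12 + 4 = 16  → 16 < 48, loop
  ADD #5: R3 = 16 + 4 = 20  → 20 < 48, loop
  ADD #6: R3 = 20 + 4 = 24  → 24 < 48, loop
  ADD #7: R3 = 24 + 4 = 28  → 28 < 48, loop
  ADD #8: R3 = 28 + 4 = 32  → 32 < 48, loop
  ADD #9: R3 = 32 + 4 = 36  → 36 < 48, loop
  ADD #10: R3 = 36 + 4 = 40  → 40 < 48, loop
  ADD #11: R3 = 40 + 4 = 44  → 44 < 48, loop
  ADD #12: R3 = 44 + 4 = 48  → 48 >= 48, exit
Total ADD instructions: 12

12


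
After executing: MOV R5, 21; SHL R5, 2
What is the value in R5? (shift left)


Register state trace:
  MOV R5, 21  → R5 = 21
  SHL R5, 2  → R5 = 21 << 2 = 21 * 2^2 = 84
Final: R5 = 84

84


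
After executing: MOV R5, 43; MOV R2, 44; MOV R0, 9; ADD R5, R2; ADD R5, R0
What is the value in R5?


Register state trace:
  MOV R5, 43  → R5 = 43
  MOV R2, 44  → R2 = 44
  MOV R0, 9  → R0 = 9
  ADD R5, R2  → R5 = 43 + 44 = 87
  ADD R5, R0  → R5 = 87 + 9 = 96
Final: R5 = 96

96


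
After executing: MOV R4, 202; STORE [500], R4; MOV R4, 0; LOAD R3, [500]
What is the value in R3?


Register and memory trace:
  MOV R4, 202  → R4 = 202
  STORE [500], R4  → mem[500] = 202
  MOV R4, 0  → R4 = 0
  LOAD R3, [500]  → R3 = mem[500] = 202
Final: R3 = 202

202


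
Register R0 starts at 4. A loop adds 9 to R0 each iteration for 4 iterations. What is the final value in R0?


Starting value: R0 = 4
  Iter 1: R0 = 4 + 9 = 13
  Iter 2: R0 = 13 + 9 = 22
  Iter 3: R0 = 22 + 9 = 31
  Iter 4: R0 = 31 + 9 = 40
Final: R0 = 40

40


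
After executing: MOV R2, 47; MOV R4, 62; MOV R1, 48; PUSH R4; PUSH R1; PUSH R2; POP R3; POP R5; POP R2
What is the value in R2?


Stack trace (top is rightmost):
  MOV R2, 47  → R2 = 47
  MOV R4, 62  → R4 = 62
  MOV R1, 48  → R1 = 48
  PUSH R4  → stack: [62]
  PUSH R1  → stack: [62, 48]
  PUSH R2  → stack: [62, 48, 47]
  POP R3  → R3 = 47, stack: [62, 48]
  POP R5  → R5 = 48, stack: [62]
  POP R2  → R2 = 62, stack: []
Final: R2 = 62

62


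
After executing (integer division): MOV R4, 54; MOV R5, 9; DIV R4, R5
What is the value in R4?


Register state trace:
  MOV R4, 54  → R4 = 54
  MOV R5, 9  → R5 = 9
  DIV R4, R5  → R4 = 54 // 9 = 6
Final: R4 = 6

6


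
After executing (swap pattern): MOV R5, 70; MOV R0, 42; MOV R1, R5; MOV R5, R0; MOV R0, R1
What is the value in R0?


Register state trace (swap pattern):
  MOV R5, 70  → R5 = 70
  MOV R0, 42  → R0 = 42
  MOV R1, R5  → R1 = 70  (save R5)
  MOV R5, R0  → R5 = 42  (R5 gets R0's value)
  MOV R0, R1  → R0 = 70  (R0 gets saved value)
Final: R0 = 70

70


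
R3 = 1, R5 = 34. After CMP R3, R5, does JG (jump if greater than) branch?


Trace:
  R3 = 1, R5 = 34
  CMP R3, R5  → compares 1 vs 34
  JG checks: is 1 greater than 34?
  1 < 34, so condition is false
Branch taken: No

No


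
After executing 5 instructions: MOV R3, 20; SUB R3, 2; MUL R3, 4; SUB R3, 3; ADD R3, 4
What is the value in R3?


Register state trace:
  MOV R3, 20  → R3 = 20
  SUB R3, 2  → R3 = 20 - 2 = 18
  MUL R3, 4  → R3 = 18 * 4 = 72
  SUB R3, 3  → R3 = 72 - 3 = 69
  ADD R3, 4  → R3 = 69 + 4 = 73
Final: R3 = 73

73


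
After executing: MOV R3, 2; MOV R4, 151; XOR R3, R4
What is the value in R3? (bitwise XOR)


Register state trace:
  MOV R3, 2  → R3 = 2 (0b00000010)
  MOV R4, 151  → R4 = 151 (0b10010111)
  XOR R3, R4  → R3 = 2 XOR 151 = 149 (0b10010101)
Final: R3 = 149

149


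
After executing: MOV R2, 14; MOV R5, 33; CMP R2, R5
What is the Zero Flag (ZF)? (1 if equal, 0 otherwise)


Register state trace:
  MOV R2, 14  → R2 = 14
  MOV R5, 33  → R5 = 33
  CMP R2, R5  → computes 14 - 33 = -19
  Result is nonzero, so values are not equal
ZF = 0

0


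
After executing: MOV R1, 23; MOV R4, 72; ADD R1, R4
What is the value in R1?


Register state trace:
  MOV R1, 23  → R1 = 23
  MOV R4, 72  → R4 = 72
  ADD R1, R4  → R1 = 23 + 72 = 95
Final: R1 = 95

95


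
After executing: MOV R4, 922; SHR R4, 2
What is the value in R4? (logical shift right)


Register state trace:
  MOV R4, 922  → R4 = 922
  SHR R4, 2  → R4 = 922 >> 2 = 922 // 2^2 = 230
Final: R4 = 230

230


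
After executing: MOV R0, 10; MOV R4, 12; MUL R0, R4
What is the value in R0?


Register state trace:
  MOV R0, 10  → R0 = 10
  MOV R4, 12  → R4 = 12
  MUL R0, R4  → R0 = 10 * 12 = 120
Final: R0 = 120

120


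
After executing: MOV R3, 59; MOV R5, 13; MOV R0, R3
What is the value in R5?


Register state trace:
  MOV R3, 59  → R3 = 59
  MOV R5, 13  → R5 = 13
  MOV R0, R3  → R0 = 59
Final: R5 = 13

13


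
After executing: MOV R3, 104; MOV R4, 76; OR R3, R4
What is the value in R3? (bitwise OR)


Register state trace:
  MOV R3, 104  → R3 = 104 (0b01101000)
  MOV R4, 76  → R4 = 76 (0b01001100)
  OR R3, R4   → R3 = 104 OR 76 = 108 (0b01101100)
Final: R3 = 108

108


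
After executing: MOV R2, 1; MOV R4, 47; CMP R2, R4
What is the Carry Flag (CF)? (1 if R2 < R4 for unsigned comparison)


Register state trace:
  MOV R2, 1  → R2 = 1
  MOV R4, 47  → R4 = 47
  CMP R2, R4  → unsigned 1 - 47: borrow occurs
  1 < 47, so CF = 1
CF = 1

1


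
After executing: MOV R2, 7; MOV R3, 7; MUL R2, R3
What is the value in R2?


Register state trace:
  MOV R2, 7  → R2 = 7
  MOV R3, 7  → R3 = 7
  MUL R2, R3  → R2 = 7 * 7 = 49
Final: R2 = 49

49


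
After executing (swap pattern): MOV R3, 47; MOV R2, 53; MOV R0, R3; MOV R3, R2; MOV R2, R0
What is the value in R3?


Register state trace (swap pattern):
  MOV R3, 47  → R3 = 47
  MOV R2, 53  → R2 = 53
  MOV R0, R3  → R0 = 47  (save R3)
  MOV R3, R2  → R3 = 53  (R3 gets R2's value)
  MOV R2, R0  → R2 = 47  (R2 gets saved value)
Final: R3 = 53

53


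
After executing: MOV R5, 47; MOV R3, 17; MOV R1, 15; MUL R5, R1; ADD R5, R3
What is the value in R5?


Register state trace:
  MOV R5, 47  → R5 = 47
  MOV R3, 17  → R3 = 17
  MOV R1, 15  → R1 = 15
  MUL R5, R1  → R5 = 47 * 15 = 705
  ADD R5, R3  → R5 = 705 + 17 = 722
Final: R5 = 722

722


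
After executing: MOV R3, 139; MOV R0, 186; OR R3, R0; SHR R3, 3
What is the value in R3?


Register state trace:
  MOV R3, 139  → R3 = 139 (0b10001011)
  MOV R0, 186  → R0 = 186 (0b10111010)
  OR R3, R0  → R3 = 139 OR 186 = 187 (0b10111011)
  SHR R3, 3  → R3 = 187 >> 3 = 23
Final: R3 = 23

23


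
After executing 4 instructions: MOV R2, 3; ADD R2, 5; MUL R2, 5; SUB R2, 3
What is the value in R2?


Register state trace:
  MOV R2, 3  → R2 = 3
  ADD R2, 5  → R2 = 3 + 5 = 8
  MUL R2, 5  → R2 = 8 * 5 = 40
  SUB R2, 3  → R2 = 40 - 3 = 37
Final: R2 = 37

37


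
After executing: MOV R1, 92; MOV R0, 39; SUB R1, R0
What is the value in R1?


Register state trace:
  MOV R1, 92  → R1 = 92
  MOV R0, 39  → R0 = 39
  SUB R1, R0  → R1 = 92 - 39 = 53
Final: R1 = 53

53


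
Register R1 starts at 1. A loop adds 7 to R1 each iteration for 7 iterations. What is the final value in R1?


Starting value: R1 = 1
  Iter 1: R1 = 1 + 7 = 8
  Iter 2: R1 = 8 + 7 = 15
  Iter 3: R1 = 15 + 7 = 22
  Iter 4: R1 = 22 + 7 = 29
  Iter 5: R1 = 29 + 7 = 36
  Iter 6: R1 = 36 + 7 = 43
  Iter 7: R1 = 43 + 7 = 50
Final: R1 = 50

50


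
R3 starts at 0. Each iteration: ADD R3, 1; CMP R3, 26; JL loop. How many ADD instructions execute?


Loop trace (R3 starts at 0, target 26, step 1):
  ADD #1: R3 = 0 + 1 = 1  → 1 < 26, loop
  ADD #2: R3 = 1 + 1 = 2  → 2 < 26, loop
  ADD #3: R3 = 2 + 1 = 3  → 3 < 26, loop
  ADD #4: R3 = 3 + 1 = 4  → 4 < 26, loop
  ADD #5: R3 = 4 + 1 = 5  → 5 < 26, loop
  ADD #6: R3 = 5 + 1 = 6  → 6 < 26, loop
  ADD #7: R3 = 6 + 1 = 7  → 7 < 26, loop
  ADD #8: R3 = 7 + 1 = 8  → 8 < 26, loop
  ADD #9: R3 = 8 + 1 = 9  → 9 < 26, loop
  ADD #10: R3 = 9 + 1 = 10  → 10 < 26, loop
  ADD #11: R3 = 10 + 1 = 11  → 11 < 26, loop
  ADD #12: R3 = 11 + 1 = 12  → 12 < 26, loop
  ADD #13: R3 = 12 + 1 = 13  → 13 < 26, loop
  ADD #14: R3 = 13 + 1 = 14  → 14 < 26, loop
  ADD #15: R3 = 14 + 1 = 15  → 15 < 26, loop
  ADD #16: R3 = 15 + 1 = 16  → 16 < 26, loop
  ADD #17: R3 = 16 + 1 = 17  → 17 < 26, loop
  ADD #18: R3 = 17 + 1 = 18  → 18 < 26, loop
  ADD #19: R3 = 18 + 1 = 19  → 19 < 26, loop
  ADD #20: R3 = 19 + 1 = 20  → 20 < 26, loop
  ADD #21: R3 = 20 + 1 = 21  → 21 < 26, loop
  ADD #22: R3 = 21 + 1 = 22  → 22 < 26, loop
  ADD #23: R3 = 22 + 1 = 23  → 23 < 26, loop
  ADD #24: R3 = 23 + 1 = 24  → 24 < 26, loop
  ADD #25: R3 = 24 + 1 = 25  → 25 < 26, loop
  ADD #26: R3 = 25 + 1 = 26  → 26 >= 26, exit
Total ADD instructions: 26

26


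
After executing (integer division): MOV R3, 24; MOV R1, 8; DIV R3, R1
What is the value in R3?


Register state trace:
  MOV R3, 24  → R3 = 24
  MOV R1, 8  → R1 = 8
  DIV R3, R1  → R3 = 24 // 8 = 3
Final: R3 = 3

3


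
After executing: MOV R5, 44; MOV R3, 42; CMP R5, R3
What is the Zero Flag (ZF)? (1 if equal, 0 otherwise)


Register state trace:
  MOV R5, 44  → R5 = 44
  MOV R3, 42  → R3 = 42
  CMP R5, R3  → computes 44 - 42 = 2
  Result is nonzero, so values are not equal
ZF = 0

0


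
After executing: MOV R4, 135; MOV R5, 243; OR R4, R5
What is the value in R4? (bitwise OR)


Register state trace:
  MOV R4, 135  → R4 = 135 (0b10000111)
  MOV R5, 243  → R5 = 243 (0b11110011)
  OR R4, R5   → R4 = 135 OR 243 = 247 (0b11110111)
Final: R4 = 247

247


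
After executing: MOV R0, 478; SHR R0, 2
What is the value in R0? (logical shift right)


Register state trace:
  MOV R0, 478  → R0 = 478
  SHR R0, 2  → R0 = 478 >> 2 = 478 // 2^2 = 119
Final: R0 = 119

119


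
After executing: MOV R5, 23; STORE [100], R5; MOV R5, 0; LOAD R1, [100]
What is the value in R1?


Register and memory trace:
  MOV R5, 23  → R5 = 23
  STORE [100], R5  → mem[100] = 23
  MOV R5, 0  → R5 = 0
  LOAD R1, [100]  → R1 = mem[100] = 23
Final: R1 = 23

23


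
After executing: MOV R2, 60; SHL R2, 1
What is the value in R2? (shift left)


Register state trace:
  MOV R2, 60  → R2 = 60
  SHL R2, 1  → R2 = 60 << 1 = 60 * 2^1 = 120
Final: R2 = 120

120


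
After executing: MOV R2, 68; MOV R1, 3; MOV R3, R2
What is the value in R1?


Register state trace:
  MOV R2, 68  → R2 = 68
  MOV R1, 3  → R1 = 3
  MOV R3, R2  → R3 = 68
Final: R1 = 3

3


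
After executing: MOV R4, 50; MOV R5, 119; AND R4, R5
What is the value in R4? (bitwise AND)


Register state trace:
  MOV R4, 50  → R4 = 50 (0b00110010)
  MOV R5, 119  → R5 = 119 (0b01110111)
  AND R4, R5  → R4 = 50 AND 119 = 50 (0b00110010)
Final: R4 = 50

50


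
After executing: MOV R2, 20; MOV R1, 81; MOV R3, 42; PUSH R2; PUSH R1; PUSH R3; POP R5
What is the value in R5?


Stack trace (top is rightmost):
  MOV R2, 20  → R2 = 20
  MOV R1, 81  → R1 = 81
  MOV R3, 42  → R3 = 42
  PUSH R2  → stack: [20]
  PUSH R1  → stack: [20, 81]
  PUSH R3  → stack: [20, 81, 42]
  POP R5  → R5 = 42, stack: [20, 81]
Final: R5 = 42

42


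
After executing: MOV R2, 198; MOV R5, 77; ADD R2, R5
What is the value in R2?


Register state trace:
  MOV R2, 198  → R2 = 198
  MOV R5, 77  → R5 = 77
  ADD R2, R5  → R2 = 198 + 77 = 275
Final: R2 = 275

275


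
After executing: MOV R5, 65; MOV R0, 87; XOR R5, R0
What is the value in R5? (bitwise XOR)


Register state trace:
  MOV R5, 65  → R5 = 65 (0b01000001)
  MOV R0, 87  → R0 = 87 (0b01010111)
  XOR R5, R0  → R5 = 65 XOR 87 = 22 (0b00010110)
Final: R5 = 22

22


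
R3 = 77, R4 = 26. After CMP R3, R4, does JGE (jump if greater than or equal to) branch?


Trace:
  R3 = 77, R4 = 26
  CMP R3, R4  → compares 77 vs 26
  JGE checks: is 77 greater than or equal to 26?
  77 > 26, so condition is true
Branch taken: Yes

Yes


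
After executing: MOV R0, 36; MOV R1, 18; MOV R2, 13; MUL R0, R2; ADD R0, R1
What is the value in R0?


Register state trace:
  MOV R0, 36  → R0 = 36
  MOV R1, 18  → R1 = 18
  MOV R2, 13  → R2 = 13
  MUL R0, R2  → R0 = 36 * 13 = 468
  ADD R0, R1  → R0 = 468 + 18 = 486
Final: R0 = 486

486


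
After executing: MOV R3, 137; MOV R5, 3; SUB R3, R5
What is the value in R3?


Register state trace:
  MOV R3, 137  → R3 = 137
  MOV R5, 3  → R5 = 3
  SUB R3, R5  → R3 = 137 - 3 = 134
Final: R3 = 134

134


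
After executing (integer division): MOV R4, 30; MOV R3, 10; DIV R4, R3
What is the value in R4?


Register state trace:
  MOV R4, 30  → R4 = 30
  MOV R3, 10  → R3 = 10
  DIV R4, R3  → R4 = 30 // 10 = 3
Final: R4 = 3

3


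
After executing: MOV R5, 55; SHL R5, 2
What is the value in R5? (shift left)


Register state trace:
  MOV R5, 55  → R5 = 55
  SHL R5, 2  → R5 = 55 << 2 = 55 * 2^2 = 220
Final: R5 = 220

220


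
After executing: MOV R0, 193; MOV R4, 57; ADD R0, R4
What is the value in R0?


Register state trace:
  MOV R0, 193  → R0 = 193
  MOV R4, 57  → R4 = 57
  ADD R0, R4  → R0 = 193 + 57 = 250
Final: R0 = 250

250


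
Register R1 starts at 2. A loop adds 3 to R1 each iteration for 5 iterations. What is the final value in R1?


Starting value: R1 = 2
  Iter 1: R1 = 2 + 3 = 5
  Iter 2: R1 = 5 + 3 = 8
  Iter 3: R1 = 8 + 3 = 11
  Iter 4: R1 = 11 + 3 = 14
  Iter 5: R1 = 14 + 3 = 17
Final: R1 = 17

17


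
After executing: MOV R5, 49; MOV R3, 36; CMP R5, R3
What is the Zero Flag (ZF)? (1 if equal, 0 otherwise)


Register state trace:
  MOV R5, 49  → R5 = 49
  MOV R3, 36  → R3 = 36
  CMP R5, R3  → computes 49 - 36 = 13
  Result is nonzero, so values are not equal
ZF = 0

0


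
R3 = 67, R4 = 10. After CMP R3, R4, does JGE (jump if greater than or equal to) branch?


Trace:
  R3 = 67, R4 = 10
  CMP R3, R4  → compares 67 vs 10
  JGE checks: is 67 greater than or equal to 10?
  67 > 10, so condition is true
Branch taken: Yes

Yes


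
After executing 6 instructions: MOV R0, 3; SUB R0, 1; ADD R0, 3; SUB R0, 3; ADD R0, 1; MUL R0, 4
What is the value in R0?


Register state trace:
  MOV R0, 3  → R0 = 3
  SUB R0, 1  → R0 = 3 - 1 = 2
  ADD R0, 3  → R0 = 2 + 3 = 5
  SUB R0, 3  → R0 = 5 - 3 = 2
  ADD R0, 1  → R0 = 2 + 1 = 3
  MUL R0, 4  → R0 = 3 * 4 = 12
Final: R0 = 12

12


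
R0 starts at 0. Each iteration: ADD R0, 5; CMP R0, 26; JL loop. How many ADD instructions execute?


Loop trace (R0 starts at 0, target 26, step 5):
  ADD #1: R0 = 0 + 5 = 5  → 5 < 26, loop
  ADD #2: R0 = 5 + 5 = 10  → 10 < 26, loop
  ADD #3: R0 = 10 + 5 = 15  → 15 < 26, loop
  ADD #4: R0 = 15 + 5 = 20  → 20 < 26, loop
  ADD #5: R0 = 20 + 5 = 25  → 25 < 26, loop
  ADD #6: R0 = 25 + 5 = 30  → 30 >= 26, exit
Total ADD instructions: 6

6


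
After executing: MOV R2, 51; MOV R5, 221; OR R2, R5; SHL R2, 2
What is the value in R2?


Register state trace:
  MOV R2, 51  → R2 = 51 (0b00110011)
  MOV R5, 221  → R5 = 221 (0b11011101)
  OR R2, R5  → R2 = 51 OR 221 = 255 (0b11111111)
  SHL R2, 2  → R2 = 255 << 2 = 1020
Final: R2 = 1020

1020


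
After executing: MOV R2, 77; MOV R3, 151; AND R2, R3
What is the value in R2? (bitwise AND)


Register state trace:
  MOV R2, 77  → R2 = 77 (0b01001101)
  MOV R3, 151  → R3 = 151 (0b10010111)
  AND R2, R3  → R2 = 77 AND 151 = 5 (0b00000101)
Final: R2 = 5

5


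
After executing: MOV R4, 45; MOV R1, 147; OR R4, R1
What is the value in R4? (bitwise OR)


Register state trace:
  MOV R4, 45  → R4 = 45 (0b00101101)
  MOV R1, 147  → R1 = 147 (0b10010011)
  OR R4, R1   → R4 = 45 OR 147 = 191 (0b10111111)
Final: R4 = 191

191


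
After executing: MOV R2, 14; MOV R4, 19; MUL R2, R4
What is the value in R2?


Register state trace:
  MOV R2, 14  → R2 = 14
  MOV R4, 19  → R4 = 19
  MUL R2, R4  → R2 = 14 * 19 = 266
Final: R2 = 266

266


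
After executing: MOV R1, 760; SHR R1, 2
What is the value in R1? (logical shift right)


Register state trace:
  MOV R1, 760  → R1 = 760
  SHR R1, 2  → R1 = 760 >> 2 = 760 // 2^2 = 190
Final: R1 = 190

190


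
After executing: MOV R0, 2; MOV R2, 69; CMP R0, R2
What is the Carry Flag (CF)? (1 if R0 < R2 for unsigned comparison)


Register state trace:
  MOV R0, 2  → R0 = 2
  MOV R2, 69  → R2 = 69
  CMP R0, R2  → unsigned 2 - 69: borrow occurs
  2 < 69, so CF = 1
CF = 1

1


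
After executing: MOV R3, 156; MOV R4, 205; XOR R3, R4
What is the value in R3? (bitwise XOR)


Register state trace:
  MOV R3, 156  → R3 = 156 (0b10011100)
  MOV R4, 205  → R4 = 205 (0b11001101)
  XOR R3, R4  → R3 = 156 XOR 205 = 81 (0b01010001)
Final: R3 = 81

81


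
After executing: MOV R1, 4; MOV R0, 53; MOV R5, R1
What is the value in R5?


Register state trace:
  MOV R1, 4  → R1 = 4
  MOV R0, 53  → R0 = 53
  MOV R5, R1  → R5 = 4
Final: R5 = 4

4


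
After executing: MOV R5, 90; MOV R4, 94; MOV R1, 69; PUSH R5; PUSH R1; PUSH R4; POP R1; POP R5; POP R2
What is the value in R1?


Stack trace (top is rightmost):
  MOV R5, 90  → R5 = 90
  MOV R4, 94  → R4 = 94
  MOV R1, 69  → R1 = 69
  PUSH R5  → stack: [90]
  PUSH R1  → stack: [90, 69]
  PUSH R4  → stack: [90, 69, 94]
  POP R1  → R1 = 94, stack: [90, 69]
  POP R5  → R5 = 69, stack: [90]
  POP R2  → R2 = 90, stack: []
Final: R1 = 94

94


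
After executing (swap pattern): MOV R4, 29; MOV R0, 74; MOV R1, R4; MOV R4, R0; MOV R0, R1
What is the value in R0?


Register state trace (swap pattern):
  MOV R4, 29  → R4 = 29
  MOV R0, 74  → R0 = 74
  MOV R1, R4  → R1 = 29  (save R4)
  MOV R4, R0  → R4 = 74  (R4 gets R0's value)
  MOV R0, R1  → R0 = 29  (R0 gets saved value)
Final: R0 = 29

29


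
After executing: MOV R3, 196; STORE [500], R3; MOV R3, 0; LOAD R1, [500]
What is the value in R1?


Register and memory trace:
  MOV R3, 196  → R3 = 196
  STORE [500], R3  → mem[500] = 196
  MOV R3, 0  → R3 = 0
  LOAD R1, [500]  → R1 = mem[500] = 196
Final: R1 = 196

196


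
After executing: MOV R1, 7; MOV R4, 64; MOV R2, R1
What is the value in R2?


Register state trace:
  MOV R1, 7  → R1 = 7
  MOV R4, 64  → R4 = 64
  MOV R2, R1  → R2 = 7
Final: R2 = 7

7


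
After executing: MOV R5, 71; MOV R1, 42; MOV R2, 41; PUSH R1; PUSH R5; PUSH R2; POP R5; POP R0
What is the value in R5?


Stack trace (top is rightmost):
  MOV R5, 71  → R5 = 71
  MOV R1, 42  → R1 = 42
  MOV R2, 41  → R2 = 41
  PUSH R1  → stack: [42]
  PUSH R5  → stack: [42, 71]
  PUSH R2  → stack: [42, 71, 41]
  POP R5  → R5 = 41, stack: [42, 71]
  POP R0  → R0 = 71, stack: [42]
Final: R5 = 41

41


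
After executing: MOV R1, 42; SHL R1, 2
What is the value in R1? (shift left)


Register state trace:
  MOV R1, 42  → R1 = 42
  SHL R1, 2  → R1 = 42 << 2 = 42 * 2^2 = 168
Final: R1 = 168

168


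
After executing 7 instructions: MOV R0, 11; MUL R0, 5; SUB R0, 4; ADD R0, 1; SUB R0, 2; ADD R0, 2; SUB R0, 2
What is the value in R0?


Register state trace:
  MOV R0, 11  → R0 = 11
  MUL R0, 5  → R0 = 11 * 5 = 55
  SUB R0, 4  → R0 = 55 - 4 = 51
  ADD R0, 1  → R0 = 51 + 1 = 52
  SUB R0, 2  → R0 = 52 - 2 = 50
  ADD R0, 2  → R0 = 50 + 2 = 52
  SUB R0, 2  → R0 = 52 - 2 = 50
Final: R0 = 50

50


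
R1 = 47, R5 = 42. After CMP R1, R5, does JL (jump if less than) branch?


Trace:
  R1 = 47, R5 = 42
  CMP R1, R5  → compares 47 vs 42
  JL checks: is 47 less than 42?
  47 > 42, so condition is false
Branch taken: No

No


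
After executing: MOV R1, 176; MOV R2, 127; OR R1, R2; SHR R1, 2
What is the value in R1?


Register state trace:
  MOV R1, 176  → R1 = 176 (0b10110000)
  MOV R2, 127  → R2 = 127 (0b01111111)
  OR R1, R2  → R1 = 176 OR 127 = 255 (0b11111111)
  SHR R1, 2  → R1 = 255 >> 2 = 63
Final: R1 = 63

63
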